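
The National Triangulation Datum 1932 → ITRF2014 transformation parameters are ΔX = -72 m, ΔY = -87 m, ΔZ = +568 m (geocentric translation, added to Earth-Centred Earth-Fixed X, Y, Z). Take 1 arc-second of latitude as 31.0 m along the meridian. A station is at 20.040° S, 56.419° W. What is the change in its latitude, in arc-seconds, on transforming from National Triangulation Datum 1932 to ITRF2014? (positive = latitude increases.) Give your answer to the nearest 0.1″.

sin φ = -0.342676, cos φ = 0.939454, sin λ = -0.833105, cos λ = 0.553115.
North component: ΔN = −sin φ cos λ·ΔX − sin φ sin λ·ΔY + cos φ·ΔZ = −(-0.342676)(0.553115)(-72) − (-0.342676)(-0.833105)(-87) + (0.939454)(568) = 544.80 m.
1° of latitude spans 3600 × 31.00 = 111600 m, so Δφ = 544.80 / 111600 × 3600 = 17.574″.

Δφ = 17.6″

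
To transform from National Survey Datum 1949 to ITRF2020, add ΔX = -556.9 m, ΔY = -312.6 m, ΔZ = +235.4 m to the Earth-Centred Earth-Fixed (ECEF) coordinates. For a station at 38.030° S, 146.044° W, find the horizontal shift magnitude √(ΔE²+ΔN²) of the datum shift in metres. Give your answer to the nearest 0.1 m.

At φ = -38.030°, λ = -146.044°: sin φ = -0.616074, cos φ = 0.787688, sin λ = -0.558556, cos λ = -0.829467.
ΔE = −sin λ·ΔX + cos λ·ΔY = −(-0.558556)·(-556.9) + (-0.829467)·(-312.6) = -51.77 m.
ΔN = −sin φ cos λ·ΔX − sin φ sin λ·ΔY + cos φ·ΔZ = −(-0.616074)(-0.829467)(-556.9) − (-0.616074)(-0.558556)(-312.6) + (0.787688)(235.4) = 577.57 m.
Horizontal magnitude = √(ΔE² + ΔN²) = √((-51.77)² + 577.57²) = 579.89 m.

579.9 m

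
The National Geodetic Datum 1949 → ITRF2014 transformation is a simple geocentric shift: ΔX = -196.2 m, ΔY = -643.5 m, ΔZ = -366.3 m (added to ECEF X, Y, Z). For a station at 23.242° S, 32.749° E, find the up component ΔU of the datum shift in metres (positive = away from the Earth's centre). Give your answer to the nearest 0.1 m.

ΔU = -326.9 m

At φ = -23.242°, λ = 32.749°: sin φ = -0.394616, cos φ = 0.918846, sin λ = 0.540960, cos λ = 0.841048.
ΔU = cos φ cos λ·ΔX + cos φ sin λ·ΔY + sin φ·ΔZ = (0.918846)(0.841048)(-196.2) + (0.918846)(0.540960)(-643.5) + (-0.394616)(-366.3) = -326.93 m.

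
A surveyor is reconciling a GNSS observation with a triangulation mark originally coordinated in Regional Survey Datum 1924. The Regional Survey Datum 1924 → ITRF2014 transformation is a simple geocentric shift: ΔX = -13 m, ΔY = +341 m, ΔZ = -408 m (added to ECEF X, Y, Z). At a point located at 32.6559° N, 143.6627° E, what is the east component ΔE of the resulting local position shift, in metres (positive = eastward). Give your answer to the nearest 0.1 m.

The local east axis at (φ, λ) is (−sin λ, cos λ, 0), so ΔE = −sin(143.6627°)·(-13) + cos(143.6627°)·341 = -266.99 m.

ΔE = -267.0 m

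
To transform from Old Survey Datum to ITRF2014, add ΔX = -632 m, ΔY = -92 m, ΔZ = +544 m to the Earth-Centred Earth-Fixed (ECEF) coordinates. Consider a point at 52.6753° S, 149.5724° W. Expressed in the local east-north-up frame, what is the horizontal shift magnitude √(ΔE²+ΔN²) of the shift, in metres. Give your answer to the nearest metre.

836 m

At φ = -52.6753°, λ = -149.5724°: sin φ = -0.795212, cos φ = 0.606331, sin λ = -0.506449, cos λ = -0.862270.
ΔE = −sin λ·ΔX + cos λ·ΔY = −(-0.506449)·(-632) + (-0.862270)·(-92) = -240.75 m.
ΔN = −sin φ cos λ·ΔX − sin φ sin λ·ΔY + cos φ·ΔZ = −(-0.795212)(-0.862270)(-632) − (-0.795212)(-0.506449)(-92) + (0.606331)(544) = 800.25 m.
Horizontal magnitude = √(ΔE² + ΔN²) = √((-240.75)² + 800.25²) = 835.68 m.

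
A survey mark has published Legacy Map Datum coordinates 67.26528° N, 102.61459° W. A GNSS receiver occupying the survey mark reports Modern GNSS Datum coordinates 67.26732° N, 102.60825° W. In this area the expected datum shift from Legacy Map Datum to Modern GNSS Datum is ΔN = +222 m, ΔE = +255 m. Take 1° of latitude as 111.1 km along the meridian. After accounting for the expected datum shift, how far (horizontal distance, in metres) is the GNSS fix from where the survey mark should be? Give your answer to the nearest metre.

Observed coordinate differences: Δφ = +0.00204°, Δλ = +0.00634°.
Converting to metres (1° lat = 111100 m, cos φ = 0.386465): observed ΔN = 226.6 m, observed ΔE = 272.2 m.
Subtracting the expected shift leaves a residual of 226.6 − (222) = 4.6 m north and 272.2 − (255) = 17.2 m east.
Residual distance = √(4.6² + 17.2²) = 17.8 m.

18 m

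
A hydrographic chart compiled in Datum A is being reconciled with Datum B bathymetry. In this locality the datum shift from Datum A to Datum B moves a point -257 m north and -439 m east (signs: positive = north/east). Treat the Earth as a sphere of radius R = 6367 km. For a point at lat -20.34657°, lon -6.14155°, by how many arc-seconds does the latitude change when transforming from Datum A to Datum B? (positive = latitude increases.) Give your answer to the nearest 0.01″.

Δφ = -8.33″

On a sphere of radius R, 1 rad of latitude = R, so Δφ = ΔN / R = -257.0 / 6367000 = -4.0364e-05 rad = -8.326″.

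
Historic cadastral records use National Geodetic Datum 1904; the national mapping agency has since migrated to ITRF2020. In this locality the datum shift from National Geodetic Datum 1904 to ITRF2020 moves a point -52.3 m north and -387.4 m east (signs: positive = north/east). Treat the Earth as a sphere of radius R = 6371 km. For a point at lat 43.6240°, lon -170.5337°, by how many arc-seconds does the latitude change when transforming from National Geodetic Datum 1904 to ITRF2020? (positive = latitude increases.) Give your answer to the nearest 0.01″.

Δφ = -1.69″

On a sphere of radius R, 1 rad of latitude = R, so Δφ = ΔN / R = -52.3 / 6371000 = -8.2091e-06 rad = -1.693″.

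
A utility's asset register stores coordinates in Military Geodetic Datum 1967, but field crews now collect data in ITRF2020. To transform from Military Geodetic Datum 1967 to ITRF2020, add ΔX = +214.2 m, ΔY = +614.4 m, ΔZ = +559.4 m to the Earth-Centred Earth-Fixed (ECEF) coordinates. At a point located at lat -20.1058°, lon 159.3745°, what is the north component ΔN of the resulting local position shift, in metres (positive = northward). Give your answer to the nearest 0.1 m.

At φ = -20.1058°, λ = 159.3745°: sin φ = -0.343755, cos φ = 0.939059, sin λ = 0.352258, cos λ = -0.935903.
ΔN = −sin φ cos λ·ΔX − sin φ sin λ·ΔY + cos φ·ΔZ = −(-0.343755)(-0.935903)(214.2) − (-0.343755)(0.352258)(614.4) + (0.939059)(559.4) = 530.80 m.

ΔN = 530.8 m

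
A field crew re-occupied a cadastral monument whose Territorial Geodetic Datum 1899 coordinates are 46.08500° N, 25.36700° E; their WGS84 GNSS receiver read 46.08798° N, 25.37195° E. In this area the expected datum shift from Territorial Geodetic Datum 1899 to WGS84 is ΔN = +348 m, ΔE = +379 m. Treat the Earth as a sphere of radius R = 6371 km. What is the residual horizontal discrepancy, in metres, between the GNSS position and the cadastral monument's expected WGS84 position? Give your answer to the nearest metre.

Observed coordinate differences: Δφ = +0.00298°, Δλ = +0.00495°.
Converting to metres (1° lat = 111195 m, cos φ = 0.693590): observed ΔN = 331.4 m, observed ΔE = 381.8 m.
Subtracting the expected shift leaves a residual of 331.4 − (348) = -16.6 m north and 381.8 − (379) = 2.8 m east.
Residual distance = √((-16.6)² + 2.8²) = 16.9 m.

17 m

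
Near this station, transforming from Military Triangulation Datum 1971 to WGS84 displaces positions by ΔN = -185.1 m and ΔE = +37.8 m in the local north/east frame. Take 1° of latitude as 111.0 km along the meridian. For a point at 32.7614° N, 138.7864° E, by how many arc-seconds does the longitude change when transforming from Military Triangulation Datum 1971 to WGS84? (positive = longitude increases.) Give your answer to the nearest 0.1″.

At latitude 32.7614°, cos φ = 0.840931.
1° of longitude at this latitude = 111.0 × cos φ = 93.34 km, so Δλ = 37.8 / 93343.4 = 0.0004050° = 1.458″.

Δλ = 1.5″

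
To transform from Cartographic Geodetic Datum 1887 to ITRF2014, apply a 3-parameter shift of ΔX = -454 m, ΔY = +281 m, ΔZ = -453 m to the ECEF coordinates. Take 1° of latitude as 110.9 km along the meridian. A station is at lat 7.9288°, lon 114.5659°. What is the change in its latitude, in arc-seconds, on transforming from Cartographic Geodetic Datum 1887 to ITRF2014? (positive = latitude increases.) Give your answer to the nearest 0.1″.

Δφ = -16.6″

sin φ = 0.137942, cos φ = 0.990440, sin λ = 0.909484, cos λ = -0.415740.
North component: ΔN = −sin φ cos λ·ΔX − sin φ sin λ·ΔY + cos φ·ΔZ = −(0.137942)(-0.415740)(-454) − (0.137942)(0.909484)(281) + (0.990440)(-453) = -509.96 m.
1° of latitude spans 110900 m, so Δφ = -509.96 / 110900 × 3600 = -16.554″.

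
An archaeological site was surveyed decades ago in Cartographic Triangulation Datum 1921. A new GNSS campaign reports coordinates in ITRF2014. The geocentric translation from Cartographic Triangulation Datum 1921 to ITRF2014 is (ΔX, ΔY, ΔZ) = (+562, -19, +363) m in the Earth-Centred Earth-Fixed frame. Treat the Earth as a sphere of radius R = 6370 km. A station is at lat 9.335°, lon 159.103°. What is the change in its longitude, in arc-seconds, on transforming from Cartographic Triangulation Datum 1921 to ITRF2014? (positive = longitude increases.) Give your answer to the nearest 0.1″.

Δλ = -6.0″

sin φ = 0.162207, cos φ = 0.986757, sin λ = 0.356689, cos λ = -0.934223.
East component: ΔE = −sin λ·ΔX + cos λ·ΔY = −(0.356689)(562) + (-0.934223)(-19) = -182.71 m.
1° of latitude spans πR/180 = 111177 m; at latitude φ, 1° of longitude spans that × cos φ = 109705.1 m, so Δλ = -182.71 / 109705.1 × 3600 = -5.996″.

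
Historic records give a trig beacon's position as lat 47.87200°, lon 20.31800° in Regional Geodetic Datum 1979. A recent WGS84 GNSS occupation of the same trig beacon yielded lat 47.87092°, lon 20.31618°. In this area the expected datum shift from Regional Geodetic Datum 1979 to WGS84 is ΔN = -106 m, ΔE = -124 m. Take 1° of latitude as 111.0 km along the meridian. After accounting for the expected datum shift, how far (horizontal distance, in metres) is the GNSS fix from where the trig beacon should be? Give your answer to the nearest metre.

Observed coordinate differences: Δφ = -0.00108°, Δλ = -0.00182°.
Converting to metres (1° lat = 111000 m, cos φ = 0.670789): observed ΔN = -119.9 m, observed ΔE = -135.5 m.
Subtracting the expected shift leaves a residual of -119.9 − (-106) = -13.9 m north and -135.5 − (-124) = -11.5 m east.
Residual distance = √((-13.9)² + (-11.5)²) = 18.0 m.

18 m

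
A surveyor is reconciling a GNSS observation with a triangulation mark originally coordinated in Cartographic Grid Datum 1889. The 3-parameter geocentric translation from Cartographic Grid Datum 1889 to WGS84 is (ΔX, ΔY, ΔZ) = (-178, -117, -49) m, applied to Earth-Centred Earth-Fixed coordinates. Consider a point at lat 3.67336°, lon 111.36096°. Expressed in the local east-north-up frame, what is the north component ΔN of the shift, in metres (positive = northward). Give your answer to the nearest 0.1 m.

ΔN = -46.1 m

The local north axis is (−sin φ cos λ, −sin φ sin λ, cos φ), giving ΔN = -4.154 + 6.981 − 48.899 = -46.07 m.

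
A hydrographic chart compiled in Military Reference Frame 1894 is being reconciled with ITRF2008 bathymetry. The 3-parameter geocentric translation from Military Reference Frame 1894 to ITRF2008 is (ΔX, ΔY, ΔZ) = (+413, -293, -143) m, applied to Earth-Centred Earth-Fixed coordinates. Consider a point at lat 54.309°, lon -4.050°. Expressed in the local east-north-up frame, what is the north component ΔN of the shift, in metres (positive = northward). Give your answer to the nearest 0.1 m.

The local north axis is (−sin φ cos λ, −sin φ sin λ, cos φ), giving ΔN = -334.591 − 16.807 − 83.428 = -434.83 m.

ΔN = -434.8 m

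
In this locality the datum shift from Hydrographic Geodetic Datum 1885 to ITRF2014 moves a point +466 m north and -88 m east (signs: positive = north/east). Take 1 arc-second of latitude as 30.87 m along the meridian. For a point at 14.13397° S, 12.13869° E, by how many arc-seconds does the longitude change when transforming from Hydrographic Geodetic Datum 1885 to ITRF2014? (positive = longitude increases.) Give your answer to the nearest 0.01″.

Δλ = -2.94″

At latitude -14.13397°, cos φ = 0.969727.
1″ of longitude at this latitude = 30.87 × cos φ = 29.9355 m, so Δλ = -88.0 / 29.9355 = -2.940″.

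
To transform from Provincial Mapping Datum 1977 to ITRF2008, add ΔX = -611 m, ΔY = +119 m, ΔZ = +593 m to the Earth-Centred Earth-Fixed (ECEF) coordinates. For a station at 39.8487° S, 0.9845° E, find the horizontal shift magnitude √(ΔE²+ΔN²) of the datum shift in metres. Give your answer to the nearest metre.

At φ = -39.8487°, λ = 0.9845°: sin φ = -0.640762, cos φ = 0.767739, sin λ = 0.017182, cos λ = 0.999852.
ΔE = −sin λ·ΔX + cos λ·ΔY = −(0.017182)·(-611) + (0.999852)·(119) = 129.48 m.
ΔN = −sin φ cos λ·ΔX − sin φ sin λ·ΔY + cos φ·ΔZ = −(-0.640762)(0.999852)(-611) − (-0.640762)(0.017182)(119) + (0.767739)(593) = 65.13 m.
Horizontal magnitude = √(ΔE² + ΔN²) = √(129.48² + 65.13²) = 144.94 m.

145 m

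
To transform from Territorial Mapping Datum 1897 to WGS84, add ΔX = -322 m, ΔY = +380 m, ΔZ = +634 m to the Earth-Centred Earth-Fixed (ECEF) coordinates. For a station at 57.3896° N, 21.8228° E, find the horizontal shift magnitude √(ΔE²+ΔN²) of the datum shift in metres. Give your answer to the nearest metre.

The local east axis at (φ, λ) is (−sin λ, cos λ, 0), so ΔE = −sin(21.8228°)·(-322) + cos(21.8228°)·380 = 472.47 m.
The local north axis is (−sin φ cos λ, −sin φ sin λ, cos φ), giving ΔN = 251.801 − 118.991 + 341.678 = 474.49 m.
Horizontal magnitude = √(ΔE² + ΔN²) = √(472.47² + 474.49²) = 669.60 m.

670 m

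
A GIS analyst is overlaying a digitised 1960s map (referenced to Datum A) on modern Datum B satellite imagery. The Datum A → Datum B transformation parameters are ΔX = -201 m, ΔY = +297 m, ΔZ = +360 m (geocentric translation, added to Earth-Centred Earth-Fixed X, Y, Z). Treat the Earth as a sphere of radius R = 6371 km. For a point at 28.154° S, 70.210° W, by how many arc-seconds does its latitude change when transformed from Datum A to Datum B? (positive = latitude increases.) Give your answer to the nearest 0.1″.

Δφ = 5.0″

sin φ = -0.471843, cos φ = 0.881683, sin λ = -0.940940, cos λ = 0.338574.
North component: ΔN = −sin φ cos λ·ΔX − sin φ sin λ·ΔY + cos φ·ΔZ = −(-0.471843)(0.338574)(-201) − (-0.471843)(-0.940940)(297) + (0.881683)(360) = 153.43 m.
1° of latitude spans πR/180 = 111195 m, so Δφ = 153.43 / 111195 × 3600 = 4.968″.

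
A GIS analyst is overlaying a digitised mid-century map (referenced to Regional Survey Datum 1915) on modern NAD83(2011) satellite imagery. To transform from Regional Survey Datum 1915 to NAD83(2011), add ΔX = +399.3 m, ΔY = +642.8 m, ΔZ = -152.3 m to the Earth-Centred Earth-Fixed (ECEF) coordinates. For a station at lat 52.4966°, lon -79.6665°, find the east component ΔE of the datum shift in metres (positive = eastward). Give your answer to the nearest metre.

At φ = 52.4966°, λ = -79.6665°: sin φ = 0.793317, cos φ = 0.608809, sin λ = -0.983780, cos λ = 0.179377.
ΔE = −sin λ·ΔX + cos λ·ΔY = −(-0.983780)·(399.3) + (0.179377)·(642.8) = 508.13 m.

ΔE = 508 m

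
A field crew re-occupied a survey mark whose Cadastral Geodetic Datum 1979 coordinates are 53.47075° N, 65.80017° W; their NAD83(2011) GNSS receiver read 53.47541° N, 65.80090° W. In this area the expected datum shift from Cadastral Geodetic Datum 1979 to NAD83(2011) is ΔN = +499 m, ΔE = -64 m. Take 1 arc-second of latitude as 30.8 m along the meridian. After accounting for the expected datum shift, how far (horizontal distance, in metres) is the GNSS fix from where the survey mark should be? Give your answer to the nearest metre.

24 m

Observed coordinate differences: Δφ = +0.00466°, Δλ = -0.00073°.
Converting to metres (1° lat = 110880 m, cos φ = 0.595233): observed ΔN = 516.7 m, observed ΔE = -48.2 m.
Subtracting the expected shift leaves a residual of 516.7 − (499) = 17.7 m north and -48.2 − (-64) = 15.8 m east.
Residual distance = √(17.7² + 15.8²) = 23.7 m.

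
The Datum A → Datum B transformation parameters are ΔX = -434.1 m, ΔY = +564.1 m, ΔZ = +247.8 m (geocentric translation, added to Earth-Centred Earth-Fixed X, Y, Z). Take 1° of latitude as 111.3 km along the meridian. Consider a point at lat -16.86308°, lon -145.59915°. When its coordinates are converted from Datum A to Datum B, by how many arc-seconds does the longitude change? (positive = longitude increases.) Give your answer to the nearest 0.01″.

Δλ = -24.02″

sin φ = -0.290086, cos φ = 0.957001, sin λ = -0.564979, cos λ = -0.825105.
East component: ΔE = −sin λ·ΔX + cos λ·ΔY = −(-0.564979)(-434.1) + (-0.825105)(564.1) = -710.70 m.
1° of latitude spans 111300 m; at latitude φ, 1° of longitude spans that × cos φ = 106514.2 m, so Δλ = -710.70 / 106514.2 × 3600 = -24.020″.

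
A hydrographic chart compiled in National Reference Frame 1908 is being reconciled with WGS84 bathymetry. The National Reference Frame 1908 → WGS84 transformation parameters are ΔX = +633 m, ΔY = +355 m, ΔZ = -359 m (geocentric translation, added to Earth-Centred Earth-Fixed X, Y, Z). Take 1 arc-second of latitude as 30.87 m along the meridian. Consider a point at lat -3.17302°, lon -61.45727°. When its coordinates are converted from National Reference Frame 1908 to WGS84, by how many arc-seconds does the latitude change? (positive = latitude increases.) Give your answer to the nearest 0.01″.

Δφ = -11.63″

sin φ = -0.055351, cos φ = 0.998467, sin λ = -0.878461, cos λ = 0.477814.
North component: ΔN = −sin φ cos λ·ΔX − sin φ sin λ·ΔY + cos φ·ΔZ = −(-0.055351)(0.477814)(633) − (-0.055351)(-0.878461)(355) + (0.998467)(-359) = -358.97 m.
1° of latitude spans 3600 × 30.87 = 111132 m, so Δφ = -358.97 / 111132 × 3600 = -11.628″.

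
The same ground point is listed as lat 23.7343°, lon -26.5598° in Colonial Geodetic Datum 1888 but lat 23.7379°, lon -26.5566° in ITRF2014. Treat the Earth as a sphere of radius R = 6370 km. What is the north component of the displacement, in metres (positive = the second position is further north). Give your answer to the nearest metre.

ΔN = 400 m

Δφ = 23.7379° − 23.7343° = +0.0036°; Δλ = -26.5566° − -26.5598° = +0.0032°.
1° along a meridian = πR/180 = 111177 m.
ΔN = Δφ × 111177 = 400.2 m; ΔE = Δλ × 111177 × cos(23.7343°) = +0.0032 × 111177 × 0.915422 = 325.7 m.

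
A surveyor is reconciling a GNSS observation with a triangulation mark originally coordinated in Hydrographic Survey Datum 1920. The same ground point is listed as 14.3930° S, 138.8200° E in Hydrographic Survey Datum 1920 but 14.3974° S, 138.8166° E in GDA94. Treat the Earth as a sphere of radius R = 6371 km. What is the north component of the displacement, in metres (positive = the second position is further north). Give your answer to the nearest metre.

ΔN = -489 m

Δφ = -14.3974° − -14.3930° = -0.0044°; Δλ = 138.8166° − 138.8200° = -0.0034°.
1° along a meridian = πR/180 = 111195 m.
ΔN = Δφ × 111195 = -489.3 m; ΔE = Δλ × 111195 × cos(-14.3930°) = -0.0034 × 111195 × 0.968614 = -366.2 m.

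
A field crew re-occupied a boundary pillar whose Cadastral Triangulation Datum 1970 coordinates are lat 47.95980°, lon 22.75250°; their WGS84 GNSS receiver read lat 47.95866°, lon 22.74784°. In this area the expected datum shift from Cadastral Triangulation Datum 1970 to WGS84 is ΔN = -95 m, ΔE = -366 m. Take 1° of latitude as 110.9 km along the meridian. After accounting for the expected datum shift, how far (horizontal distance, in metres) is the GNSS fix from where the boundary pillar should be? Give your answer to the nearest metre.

37 m

Observed coordinate differences: Δφ = -0.00114°, Δλ = -0.00466°.
Converting to metres (1° lat = 110900 m, cos φ = 0.669652): observed ΔN = -126.4 m, observed ΔE = -346.1 m.
Subtracting the expected shift leaves a residual of -126.4 − (-95) = -31.4 m north and -346.1 − (-366) = 19.9 m east.
Residual distance = √((-31.4)² + 19.9²) = 37.2 m.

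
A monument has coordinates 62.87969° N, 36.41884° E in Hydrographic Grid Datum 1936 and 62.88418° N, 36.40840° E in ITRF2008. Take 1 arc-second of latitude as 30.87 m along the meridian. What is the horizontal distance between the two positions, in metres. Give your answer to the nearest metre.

Δφ = 62.88418° − 62.87969° = +0.00449°; Δλ = 36.40840° − 36.41884° = -0.01044°.
1° of latitude = 3600 × 30.87 = 111132 m.
ΔN = Δφ × 111132 = 499.0 m; ΔE = Δλ × 111132 × cos(62.87969°) = -0.01044 × 111132 × 0.455860 = -528.9 m.
Distance = √(ΔE² + ΔN²) = √((-528.9)² + 499.0²) = 727.1 m.

727 m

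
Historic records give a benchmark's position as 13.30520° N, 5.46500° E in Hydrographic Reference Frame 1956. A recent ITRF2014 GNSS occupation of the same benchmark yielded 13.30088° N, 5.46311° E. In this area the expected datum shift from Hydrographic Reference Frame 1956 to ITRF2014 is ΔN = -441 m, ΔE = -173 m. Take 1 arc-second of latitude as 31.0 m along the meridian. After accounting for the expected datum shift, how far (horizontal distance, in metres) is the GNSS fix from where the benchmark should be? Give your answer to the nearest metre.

Observed coordinate differences: Δφ = -0.00432°, Δλ = -0.00189°.
Converting to metres (1° lat = 111600 m, cos φ = 0.973158): observed ΔN = -482.1 m, observed ΔE = -205.3 m.
Subtracting the expected shift leaves a residual of -482.1 − (-441) = -41.1 m north and -205.3 − (-173) = -32.3 m east.
Residual distance = √((-41.1)² + (-32.3)²) = 52.3 m.

52 m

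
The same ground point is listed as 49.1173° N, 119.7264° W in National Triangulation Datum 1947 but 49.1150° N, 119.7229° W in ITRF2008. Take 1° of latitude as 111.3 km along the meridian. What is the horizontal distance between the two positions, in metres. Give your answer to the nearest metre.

361 m

Δφ = 49.1150° − 49.1173° = -0.0023°; Δλ = -119.7229° − -119.7264° = +0.0035°.
ΔN = Δφ × 111300 = -256.0 m; ΔE = Δλ × 111300 × cos(49.1173°) = +0.0035 × 111300 × 0.654513 = 255.0 m.
Distance = √(ΔE² + ΔN²) = √(255.0² + (-256.0)²) = 361.3 m.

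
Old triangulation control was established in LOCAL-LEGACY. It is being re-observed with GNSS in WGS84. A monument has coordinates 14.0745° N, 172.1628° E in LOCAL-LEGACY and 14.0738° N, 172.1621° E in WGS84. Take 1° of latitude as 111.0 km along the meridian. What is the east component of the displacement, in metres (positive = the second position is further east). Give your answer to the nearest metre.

Δφ = 14.0738° − 14.0745° = -0.0007°; Δλ = 172.1621° − 172.1628° = -0.0007°.
ΔN = Δφ × 111000 = -77.7 m; ΔE = Δλ × 111000 × cos(14.0745°) = -0.0007 × 111000 × 0.969980 = -75.4 m.

ΔE = -75 m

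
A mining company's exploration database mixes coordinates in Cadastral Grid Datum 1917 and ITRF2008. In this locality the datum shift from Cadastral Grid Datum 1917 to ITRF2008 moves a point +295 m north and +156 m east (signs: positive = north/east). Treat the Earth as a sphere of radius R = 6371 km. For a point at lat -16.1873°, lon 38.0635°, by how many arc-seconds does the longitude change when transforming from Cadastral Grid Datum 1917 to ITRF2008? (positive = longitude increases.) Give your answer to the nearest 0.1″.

At latitude -16.1873°, cos φ = 0.960356.
One radian of longitude at latitude φ spans R cos φ, so Δλ = ΔE / (R cos φ) = 156.0 / (6371000 × 0.960356) = 2.5497e-05 rad = 5.259″.

Δλ = 5.3″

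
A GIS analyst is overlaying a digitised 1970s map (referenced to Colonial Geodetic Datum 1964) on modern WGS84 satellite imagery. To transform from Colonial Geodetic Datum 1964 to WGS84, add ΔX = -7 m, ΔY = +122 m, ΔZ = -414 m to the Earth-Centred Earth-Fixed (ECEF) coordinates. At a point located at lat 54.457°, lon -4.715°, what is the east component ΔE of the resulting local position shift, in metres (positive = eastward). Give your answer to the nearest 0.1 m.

At φ = 54.457°, λ = -4.715°: sin φ = 0.813679, cos φ = 0.581314, sin λ = -0.082199, cos λ = 0.996616.
ΔE = −sin λ·ΔX + cos λ·ΔY = −(-0.082199)·(-7) + (0.996616)·(122) = 121.01 m.

ΔE = 121.0 m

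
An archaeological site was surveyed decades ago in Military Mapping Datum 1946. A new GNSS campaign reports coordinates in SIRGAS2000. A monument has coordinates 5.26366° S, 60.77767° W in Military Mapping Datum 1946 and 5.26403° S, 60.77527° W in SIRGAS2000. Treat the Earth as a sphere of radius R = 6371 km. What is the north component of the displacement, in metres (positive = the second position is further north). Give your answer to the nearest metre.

Δφ = -5.26403° − -5.26366° = -0.00037°; Δλ = -60.77527° − -60.77767° = +0.00240°.
1° along a meridian = πR/180 = 111195 m.
ΔN = Δφ × 111195 = -41.1 m; ΔE = Δλ × 111195 × cos(-5.26366°) = +0.00240 × 111195 × 0.995783 = 265.7 m.

ΔN = -41 m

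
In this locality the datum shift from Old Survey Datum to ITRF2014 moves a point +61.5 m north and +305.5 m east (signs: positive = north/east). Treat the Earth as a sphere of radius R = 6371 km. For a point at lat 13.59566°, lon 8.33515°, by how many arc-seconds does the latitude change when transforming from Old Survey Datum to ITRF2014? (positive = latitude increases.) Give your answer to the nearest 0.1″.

Δφ = 2.0″

On a sphere of radius R, 1 rad of latitude = R, so Δφ = ΔN / R = 61.5 / 6371000 = 9.6531e-06 rad = 1.991″.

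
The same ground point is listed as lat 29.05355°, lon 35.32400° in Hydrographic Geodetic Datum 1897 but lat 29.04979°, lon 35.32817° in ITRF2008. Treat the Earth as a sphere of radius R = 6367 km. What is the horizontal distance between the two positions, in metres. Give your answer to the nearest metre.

Δφ = 29.04979° − 29.05355° = -0.00376°; Δλ = 35.32817° − 35.32400° = +0.00417°.
1° along a meridian = πR/180 = 111125 m.
ΔN = Δφ × 111125 = -417.8 m; ΔE = Δλ × 111125 × cos(29.05355°) = +0.00417 × 111125 × 0.874166 = 405.1 m.
Distance = √(ΔE² + ΔN²) = √(405.1² + (-417.8)²) = 582.0 m.

582 m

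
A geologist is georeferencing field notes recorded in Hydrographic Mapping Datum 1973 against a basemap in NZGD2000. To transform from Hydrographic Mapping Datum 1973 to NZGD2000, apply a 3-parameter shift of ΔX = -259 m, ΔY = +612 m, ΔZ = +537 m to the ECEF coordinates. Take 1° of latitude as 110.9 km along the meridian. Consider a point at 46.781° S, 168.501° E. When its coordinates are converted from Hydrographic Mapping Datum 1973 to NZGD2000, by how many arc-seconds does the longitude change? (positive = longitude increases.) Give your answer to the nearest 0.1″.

Δλ = -26.0″

sin φ = -0.728742, cos φ = 0.684789, sin λ = 0.199351, cos λ = -0.979928.
East component: ΔE = −sin λ·ΔX + cos λ·ΔY = −(0.199351)(-259) + (-0.979928)(612) = -548.08 m.
1° of latitude spans 110900 m; at latitude φ, 1° of longitude spans that × cos φ = 75943.1 m, so Δλ = -548.08 / 75943.1 × 3600 = -25.981″.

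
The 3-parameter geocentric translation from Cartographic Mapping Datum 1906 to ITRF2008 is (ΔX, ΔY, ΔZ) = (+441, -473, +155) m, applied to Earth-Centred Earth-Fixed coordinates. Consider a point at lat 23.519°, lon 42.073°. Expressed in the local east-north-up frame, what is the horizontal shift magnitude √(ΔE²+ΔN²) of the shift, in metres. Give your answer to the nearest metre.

661 m

At φ = 23.519°, λ = 42.073°: sin φ = 0.399053, cos φ = 0.916928, sin λ = 0.670077, cos λ = 0.742292.
ΔE = −sin λ·ΔX + cos λ·ΔY = −(0.670077)·(441) + (0.742292)·(-473) = -646.61 m.
ΔN = −sin φ cos λ·ΔX − sin φ sin λ·ΔY + cos φ·ΔZ = −(0.399053)(0.742292)(441) − (0.399053)(0.670077)(-473) + (0.916928)(155) = 137.97 m.
Horizontal magnitude = √(ΔE² + ΔN²) = √((-646.61)² + 137.97²) = 661.16 m.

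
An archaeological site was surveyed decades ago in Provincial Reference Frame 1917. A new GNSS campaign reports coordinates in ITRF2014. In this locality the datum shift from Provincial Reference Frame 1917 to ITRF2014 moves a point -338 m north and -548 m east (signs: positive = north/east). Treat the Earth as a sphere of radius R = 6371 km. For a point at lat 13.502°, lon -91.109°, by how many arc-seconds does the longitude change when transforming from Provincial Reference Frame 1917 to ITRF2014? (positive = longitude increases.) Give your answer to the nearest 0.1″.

Δλ = -18.2″

At latitude 13.502°, cos φ = 0.972362.
One radian of longitude at latitude φ spans R cos φ, so Δλ = ΔE / (R cos φ) = -548.0 / (6371000 × 0.972362) = -8.8460e-05 rad = -18.246″.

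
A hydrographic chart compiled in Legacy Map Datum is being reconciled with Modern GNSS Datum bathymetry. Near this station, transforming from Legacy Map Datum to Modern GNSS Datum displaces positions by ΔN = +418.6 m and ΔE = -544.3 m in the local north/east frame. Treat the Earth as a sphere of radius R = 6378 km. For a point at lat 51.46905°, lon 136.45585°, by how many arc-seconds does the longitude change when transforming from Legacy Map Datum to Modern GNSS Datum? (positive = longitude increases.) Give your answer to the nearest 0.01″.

At latitude 51.46905°, cos φ = 0.622937.
One radian of longitude at latitude φ spans R cos φ, so Δλ = ΔE / (R cos φ) = -544.3 / (6378000 × 0.622937) = -1.3700e-04 rad = -28.258″.

Δλ = -28.26″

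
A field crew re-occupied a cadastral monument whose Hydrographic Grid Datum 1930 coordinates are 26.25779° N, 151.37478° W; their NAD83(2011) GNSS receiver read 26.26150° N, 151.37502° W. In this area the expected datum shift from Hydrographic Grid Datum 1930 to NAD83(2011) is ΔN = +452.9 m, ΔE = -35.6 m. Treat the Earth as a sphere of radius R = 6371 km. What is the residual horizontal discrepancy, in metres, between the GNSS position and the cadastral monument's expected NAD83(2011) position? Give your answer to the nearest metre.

Observed coordinate differences: Δφ = +0.00371°, Δλ = -0.00024°.
Converting to metres (1° lat = 111195 m, cos φ = 0.896813): observed ΔN = 412.5 m, observed ΔE = -23.9 m.
Subtracting the expected shift leaves a residual of 412.5 − (452.9) = -40.4 m north and -23.9 − (-35.6) = 11.7 m east.
Residual distance = √((-40.4)² + 11.7²) = 42.0 m.

42 m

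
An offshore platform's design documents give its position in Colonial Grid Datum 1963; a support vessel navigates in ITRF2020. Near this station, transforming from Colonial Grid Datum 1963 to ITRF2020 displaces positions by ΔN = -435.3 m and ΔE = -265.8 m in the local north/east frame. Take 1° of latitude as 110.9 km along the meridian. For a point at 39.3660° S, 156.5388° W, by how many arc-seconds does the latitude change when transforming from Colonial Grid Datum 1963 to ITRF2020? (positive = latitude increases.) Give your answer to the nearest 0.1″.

Δφ = -14.1″

1° of latitude = 110.9 km, so Δφ = -435.3 / 110900 = -0.0039252° = -14.131″.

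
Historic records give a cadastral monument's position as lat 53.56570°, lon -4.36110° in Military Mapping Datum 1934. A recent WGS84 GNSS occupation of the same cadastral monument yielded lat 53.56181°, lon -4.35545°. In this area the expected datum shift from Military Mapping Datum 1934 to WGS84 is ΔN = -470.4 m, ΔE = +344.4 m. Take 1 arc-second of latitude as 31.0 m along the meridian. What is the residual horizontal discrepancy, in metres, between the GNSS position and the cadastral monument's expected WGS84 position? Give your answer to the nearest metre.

47 m

Observed coordinate differences: Δφ = -0.00389°, Δλ = +0.00565°.
Converting to metres (1° lat = 111600 m, cos φ = 0.593901): observed ΔN = -434.1 m, observed ΔE = 374.5 m.
Subtracting the expected shift leaves a residual of -434.1 − (-470.4) = 36.3 m north and 374.5 − (344.4) = 30.1 m east.
Residual distance = √(36.3² + 30.1²) = 47.1 m.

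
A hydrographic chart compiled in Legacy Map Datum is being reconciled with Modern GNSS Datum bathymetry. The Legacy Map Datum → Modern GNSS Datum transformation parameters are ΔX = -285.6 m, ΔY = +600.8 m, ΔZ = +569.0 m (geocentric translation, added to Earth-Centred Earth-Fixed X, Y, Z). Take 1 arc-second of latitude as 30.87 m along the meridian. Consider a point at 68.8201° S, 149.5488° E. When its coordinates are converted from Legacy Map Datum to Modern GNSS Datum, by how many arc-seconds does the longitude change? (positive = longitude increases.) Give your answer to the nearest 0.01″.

sin φ = -0.932451, cos φ = 0.361297, sin λ = 0.506804, cos λ = -0.862061.
East component: ΔE = −sin λ·ΔX + cos λ·ΔY = −(0.506804)(-285.6) + (-0.862061)(600.8) = -373.18 m.
1° of latitude spans 3600 × 30.87 = 111132 m; at latitude φ, 1° of longitude spans that × cos φ = 40151.7 m, so Δλ = -373.18 / 40151.7 × 3600 = -33.460″.

Δλ = -33.46″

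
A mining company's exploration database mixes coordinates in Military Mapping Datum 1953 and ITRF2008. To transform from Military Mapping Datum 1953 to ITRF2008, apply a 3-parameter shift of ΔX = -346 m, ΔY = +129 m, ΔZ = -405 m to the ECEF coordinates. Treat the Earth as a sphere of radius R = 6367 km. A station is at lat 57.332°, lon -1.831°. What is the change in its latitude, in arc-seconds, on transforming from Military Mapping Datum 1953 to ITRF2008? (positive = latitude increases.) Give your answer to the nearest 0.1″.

sin φ = 0.841812, cos φ = 0.539770, sin λ = -0.031952, cos λ = 0.999489.
North component: ΔN = −sin φ cos λ·ΔX − sin φ sin λ·ΔY + cos φ·ΔZ = −(0.841812)(0.999489)(-346) − (0.841812)(-0.031952)(129) + (0.539770)(-405) = 75.98 m.
1° of latitude spans πR/180 = 111125 m, so Δφ = 75.98 / 111125 × 3600 = 2.461″.

Δφ = 2.5″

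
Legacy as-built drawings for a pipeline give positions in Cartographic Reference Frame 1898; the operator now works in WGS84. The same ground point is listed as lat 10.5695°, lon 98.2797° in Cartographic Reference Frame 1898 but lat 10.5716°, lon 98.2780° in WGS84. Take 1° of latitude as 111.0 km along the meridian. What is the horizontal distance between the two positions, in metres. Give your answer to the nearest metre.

298 m

Δφ = 10.5716° − 10.5695° = +0.0021°; Δλ = 98.2780° − 98.2797° = -0.0017°.
ΔN = Δφ × 111000 = 233.1 m; ΔE = Δλ × 111000 × cos(10.5695°) = -0.0017 × 111000 × 0.983033 = -185.5 m.
Distance = √(ΔE² + ΔN²) = √((-185.5)² + 233.1²) = 297.9 m.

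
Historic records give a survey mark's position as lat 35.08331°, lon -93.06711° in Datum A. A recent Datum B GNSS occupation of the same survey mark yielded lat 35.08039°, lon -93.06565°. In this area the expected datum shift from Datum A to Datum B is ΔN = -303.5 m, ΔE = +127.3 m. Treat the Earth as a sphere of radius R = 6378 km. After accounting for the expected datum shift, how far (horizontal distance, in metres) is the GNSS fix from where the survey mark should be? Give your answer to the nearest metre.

22 m

Observed coordinate differences: Δφ = -0.00292°, Δλ = +0.00146°.
Converting to metres (1° lat = 111317 m, cos φ = 0.818317): observed ΔN = -325.0 m, observed ΔE = 133.0 m.
Subtracting the expected shift leaves a residual of -325.0 − (-303.5) = -21.5 m north and 133.0 − (127.3) = 5.7 m east.
Residual distance = √((-21.5)² + 5.7²) = 22.3 m.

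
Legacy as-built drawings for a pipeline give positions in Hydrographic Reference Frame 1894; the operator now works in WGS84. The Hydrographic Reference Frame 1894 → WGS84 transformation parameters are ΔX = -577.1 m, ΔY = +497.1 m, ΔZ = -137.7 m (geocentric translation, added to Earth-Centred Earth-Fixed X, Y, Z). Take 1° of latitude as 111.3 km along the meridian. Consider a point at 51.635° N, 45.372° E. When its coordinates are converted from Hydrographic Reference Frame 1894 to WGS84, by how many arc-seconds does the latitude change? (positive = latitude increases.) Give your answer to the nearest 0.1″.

sin φ = 0.784073, cos φ = 0.620669, sin λ = 0.711683, cos λ = 0.702501.
North component: ΔN = −sin φ cos λ·ΔX − sin φ sin λ·ΔY + cos φ·ΔZ = −(0.784073)(0.702501)(-577.1) − (0.784073)(0.711683)(497.1) + (0.620669)(-137.7) = -44.98 m.
1° of latitude spans 111300 m, so Δφ = -44.98 / 111300 × 3600 = -1.455″.

Δφ = -1.5″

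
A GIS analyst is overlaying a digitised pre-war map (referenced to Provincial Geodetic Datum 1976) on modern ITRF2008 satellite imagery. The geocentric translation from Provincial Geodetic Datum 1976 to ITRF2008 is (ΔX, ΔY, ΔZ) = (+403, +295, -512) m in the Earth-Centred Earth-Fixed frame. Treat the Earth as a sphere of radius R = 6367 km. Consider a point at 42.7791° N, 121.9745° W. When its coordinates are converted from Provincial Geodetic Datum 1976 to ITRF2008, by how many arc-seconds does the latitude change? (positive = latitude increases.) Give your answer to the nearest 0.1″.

Δφ = -2.0″

sin φ = 0.679174, cos φ = 0.733978, sin λ = -0.848284, cos λ = -0.529542.
North component: ΔN = −sin φ cos λ·ΔX − sin φ sin λ·ΔY + cos φ·ΔZ = −(0.679174)(-0.529542)(403) − (0.679174)(-0.848284)(295) + (0.733978)(-512) = -60.90 m.
1° of latitude spans πR/180 = 111125 m, so Δφ = -60.90 / 111125 × 3600 = -1.973″.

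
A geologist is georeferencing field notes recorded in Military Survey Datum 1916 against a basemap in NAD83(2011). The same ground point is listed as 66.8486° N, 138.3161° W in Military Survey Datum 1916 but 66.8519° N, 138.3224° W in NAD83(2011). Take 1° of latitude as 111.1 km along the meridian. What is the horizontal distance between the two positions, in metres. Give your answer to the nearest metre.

Δφ = 66.8519° − 66.8486° = +0.0033°; Δλ = -138.3224° − -138.3161° = -0.0063°.
ΔN = Δφ × 111100 = 366.6 m; ΔE = Δλ × 111100 × cos(66.8486°) = -0.0063 × 111100 × 0.393162 = -275.2 m.
Distance = √(ΔE² + ΔN²) = √((-275.2)² + 366.6²) = 458.4 m.

458 m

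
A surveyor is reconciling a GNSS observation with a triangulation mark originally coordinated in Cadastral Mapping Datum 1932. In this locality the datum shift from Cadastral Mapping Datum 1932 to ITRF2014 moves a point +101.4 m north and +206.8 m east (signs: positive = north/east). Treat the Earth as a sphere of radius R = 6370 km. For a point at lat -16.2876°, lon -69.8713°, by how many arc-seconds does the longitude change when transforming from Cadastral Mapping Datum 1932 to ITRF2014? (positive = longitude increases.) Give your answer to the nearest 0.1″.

Δλ = 7.0″

At latitude -16.2876°, cos φ = 0.959866.
One radian of longitude at latitude φ spans R cos φ, so Δλ = ΔE / (R cos φ) = 206.8 / (6370000 × 0.959866) = 3.3822e-05 rad = 6.976″.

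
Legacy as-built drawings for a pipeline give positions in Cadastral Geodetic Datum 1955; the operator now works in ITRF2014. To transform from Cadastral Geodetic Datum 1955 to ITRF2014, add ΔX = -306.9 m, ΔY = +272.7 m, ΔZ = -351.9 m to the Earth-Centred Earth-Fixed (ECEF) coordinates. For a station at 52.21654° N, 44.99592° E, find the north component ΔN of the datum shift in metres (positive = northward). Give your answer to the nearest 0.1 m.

The local north axis is (−sin φ cos λ, −sin φ sin λ, cos φ), giving ΔN = 171.523 − 152.387 − 215.602 = -196.47 m.

ΔN = -196.5 m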